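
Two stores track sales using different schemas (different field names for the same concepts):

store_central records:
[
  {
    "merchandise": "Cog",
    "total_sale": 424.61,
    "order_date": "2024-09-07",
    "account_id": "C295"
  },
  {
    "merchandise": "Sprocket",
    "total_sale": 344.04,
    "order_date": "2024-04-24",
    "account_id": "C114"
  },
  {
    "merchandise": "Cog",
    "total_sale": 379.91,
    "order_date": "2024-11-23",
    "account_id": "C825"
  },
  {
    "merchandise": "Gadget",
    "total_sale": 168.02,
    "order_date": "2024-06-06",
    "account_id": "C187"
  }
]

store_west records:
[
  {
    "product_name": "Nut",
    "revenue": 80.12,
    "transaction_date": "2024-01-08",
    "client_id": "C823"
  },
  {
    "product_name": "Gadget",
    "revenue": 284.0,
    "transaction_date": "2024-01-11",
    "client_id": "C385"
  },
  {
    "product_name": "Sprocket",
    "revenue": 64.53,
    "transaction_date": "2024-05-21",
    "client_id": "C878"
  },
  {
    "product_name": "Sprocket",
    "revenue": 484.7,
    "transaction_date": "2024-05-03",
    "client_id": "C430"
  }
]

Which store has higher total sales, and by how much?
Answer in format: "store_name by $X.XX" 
store_central by $403.23

Schema mapping: "total_sale" (store_central) = "revenue" (store_west) = sale amount

Total for store_central: 1316.58
Total for store_west: 913.35

Difference: |1316.58 - 913.35| = 403.23
store_central has higher sales by $403.23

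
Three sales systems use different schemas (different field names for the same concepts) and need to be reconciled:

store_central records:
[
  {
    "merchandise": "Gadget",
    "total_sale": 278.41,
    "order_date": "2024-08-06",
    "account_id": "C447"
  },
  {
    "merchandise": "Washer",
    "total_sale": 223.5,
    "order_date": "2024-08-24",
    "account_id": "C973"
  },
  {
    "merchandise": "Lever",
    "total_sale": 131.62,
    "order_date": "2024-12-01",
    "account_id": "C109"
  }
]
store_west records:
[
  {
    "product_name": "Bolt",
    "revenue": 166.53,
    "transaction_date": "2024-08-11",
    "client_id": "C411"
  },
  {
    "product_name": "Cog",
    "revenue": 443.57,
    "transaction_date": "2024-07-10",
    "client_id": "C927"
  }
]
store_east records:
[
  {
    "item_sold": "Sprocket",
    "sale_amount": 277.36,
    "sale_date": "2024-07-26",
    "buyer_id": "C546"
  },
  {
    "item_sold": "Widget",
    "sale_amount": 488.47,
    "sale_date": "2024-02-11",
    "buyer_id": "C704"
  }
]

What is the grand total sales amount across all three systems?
2009.46

Schema reconciliation - all amount fields map to sale amount:

store_central (total_sale): 633.53
store_west (revenue): 610.1
store_east (sale_amount): 765.83

Grand total: 2009.46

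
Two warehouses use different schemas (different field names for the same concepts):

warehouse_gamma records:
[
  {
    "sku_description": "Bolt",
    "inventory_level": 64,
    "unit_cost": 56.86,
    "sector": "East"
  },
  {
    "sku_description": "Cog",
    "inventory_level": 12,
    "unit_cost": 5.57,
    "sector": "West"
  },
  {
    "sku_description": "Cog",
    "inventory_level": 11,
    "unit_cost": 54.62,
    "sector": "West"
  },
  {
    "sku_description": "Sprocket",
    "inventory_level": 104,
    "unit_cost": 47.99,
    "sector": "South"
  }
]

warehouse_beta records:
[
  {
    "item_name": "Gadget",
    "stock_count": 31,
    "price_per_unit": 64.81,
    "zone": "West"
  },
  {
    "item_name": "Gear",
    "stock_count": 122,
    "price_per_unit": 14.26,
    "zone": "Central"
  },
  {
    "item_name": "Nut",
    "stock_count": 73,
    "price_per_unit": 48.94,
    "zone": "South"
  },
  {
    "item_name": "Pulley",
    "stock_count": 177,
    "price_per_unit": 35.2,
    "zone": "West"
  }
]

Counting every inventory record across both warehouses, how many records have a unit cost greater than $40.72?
5

Schema mapping: "unit_cost" (warehouse_gamma) = "price_per_unit" (warehouse_beta) = unit cost

Records > $40.72 in warehouse_gamma: 3
Records > $40.72 in warehouse_beta: 2

Total count: 3 + 2 = 5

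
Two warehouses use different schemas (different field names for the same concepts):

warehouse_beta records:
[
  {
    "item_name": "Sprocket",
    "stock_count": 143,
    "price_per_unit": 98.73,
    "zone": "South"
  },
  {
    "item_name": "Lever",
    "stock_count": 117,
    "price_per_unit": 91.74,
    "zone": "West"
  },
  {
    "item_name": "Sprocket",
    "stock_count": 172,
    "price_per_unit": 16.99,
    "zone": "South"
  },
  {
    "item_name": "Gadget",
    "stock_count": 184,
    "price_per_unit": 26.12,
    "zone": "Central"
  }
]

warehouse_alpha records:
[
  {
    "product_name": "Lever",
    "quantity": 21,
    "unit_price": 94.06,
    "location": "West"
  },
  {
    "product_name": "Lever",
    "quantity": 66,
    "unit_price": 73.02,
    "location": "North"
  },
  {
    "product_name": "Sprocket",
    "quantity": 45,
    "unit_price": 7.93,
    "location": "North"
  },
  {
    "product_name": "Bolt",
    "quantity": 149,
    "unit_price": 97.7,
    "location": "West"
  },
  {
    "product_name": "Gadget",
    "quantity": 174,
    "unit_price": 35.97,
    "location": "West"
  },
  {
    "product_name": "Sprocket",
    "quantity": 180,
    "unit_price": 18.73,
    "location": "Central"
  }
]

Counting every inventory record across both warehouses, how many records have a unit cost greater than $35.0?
6

Schema mapping: "price_per_unit" (warehouse_beta) = "unit_price" (warehouse_alpha) = unit cost

Records > $35.0 in warehouse_beta: 2
Records > $35.0 in warehouse_alpha: 4

Total count: 2 + 4 = 6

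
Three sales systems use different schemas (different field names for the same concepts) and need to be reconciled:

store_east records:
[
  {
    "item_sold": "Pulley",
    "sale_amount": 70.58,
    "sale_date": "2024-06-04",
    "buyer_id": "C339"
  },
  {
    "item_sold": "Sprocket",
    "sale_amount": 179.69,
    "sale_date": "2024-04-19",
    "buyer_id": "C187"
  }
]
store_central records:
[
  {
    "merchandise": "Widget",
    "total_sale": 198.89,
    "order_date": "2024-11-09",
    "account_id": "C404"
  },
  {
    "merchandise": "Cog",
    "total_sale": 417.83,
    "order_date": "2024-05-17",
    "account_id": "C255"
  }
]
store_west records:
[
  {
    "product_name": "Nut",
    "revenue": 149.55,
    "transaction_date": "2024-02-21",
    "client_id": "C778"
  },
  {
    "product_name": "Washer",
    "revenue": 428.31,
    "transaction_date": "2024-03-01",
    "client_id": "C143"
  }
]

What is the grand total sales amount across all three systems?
1444.85

Schema reconciliation - all amount fields map to sale amount:

store_east (sale_amount): 250.27
store_central (total_sale): 616.72
store_west (revenue): 577.86

Grand total: 1444.85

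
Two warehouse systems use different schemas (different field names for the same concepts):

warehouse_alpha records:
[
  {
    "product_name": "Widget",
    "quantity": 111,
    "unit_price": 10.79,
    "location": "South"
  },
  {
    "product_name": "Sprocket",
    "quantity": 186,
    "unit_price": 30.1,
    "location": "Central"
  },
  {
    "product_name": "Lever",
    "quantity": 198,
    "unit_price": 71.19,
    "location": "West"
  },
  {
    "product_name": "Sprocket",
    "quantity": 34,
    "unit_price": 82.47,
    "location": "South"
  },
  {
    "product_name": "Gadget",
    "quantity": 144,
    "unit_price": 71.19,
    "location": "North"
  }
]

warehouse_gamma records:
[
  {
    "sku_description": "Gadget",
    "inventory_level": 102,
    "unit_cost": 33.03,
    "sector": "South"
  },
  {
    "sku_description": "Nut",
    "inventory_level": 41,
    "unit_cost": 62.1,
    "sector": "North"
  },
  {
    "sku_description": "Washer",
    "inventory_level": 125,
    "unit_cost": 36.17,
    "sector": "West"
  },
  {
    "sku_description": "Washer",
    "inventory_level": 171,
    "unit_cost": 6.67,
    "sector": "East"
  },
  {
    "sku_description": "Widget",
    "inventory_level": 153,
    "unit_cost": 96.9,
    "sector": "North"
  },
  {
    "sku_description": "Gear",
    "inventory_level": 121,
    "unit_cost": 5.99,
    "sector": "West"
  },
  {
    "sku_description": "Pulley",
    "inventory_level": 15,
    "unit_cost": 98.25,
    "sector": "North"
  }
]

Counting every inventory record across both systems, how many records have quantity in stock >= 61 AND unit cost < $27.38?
3

Schema mappings:
- "quantity" (warehouse_alpha) = "inventory_level" (warehouse_gamma) = quantity
- "unit_price" (warehouse_alpha) = "unit_cost" (warehouse_gamma) = unit cost

Records meeting both conditions in warehouse_alpha: 1
Records meeting both conditions in warehouse_gamma: 2

Total: 1 + 2 = 3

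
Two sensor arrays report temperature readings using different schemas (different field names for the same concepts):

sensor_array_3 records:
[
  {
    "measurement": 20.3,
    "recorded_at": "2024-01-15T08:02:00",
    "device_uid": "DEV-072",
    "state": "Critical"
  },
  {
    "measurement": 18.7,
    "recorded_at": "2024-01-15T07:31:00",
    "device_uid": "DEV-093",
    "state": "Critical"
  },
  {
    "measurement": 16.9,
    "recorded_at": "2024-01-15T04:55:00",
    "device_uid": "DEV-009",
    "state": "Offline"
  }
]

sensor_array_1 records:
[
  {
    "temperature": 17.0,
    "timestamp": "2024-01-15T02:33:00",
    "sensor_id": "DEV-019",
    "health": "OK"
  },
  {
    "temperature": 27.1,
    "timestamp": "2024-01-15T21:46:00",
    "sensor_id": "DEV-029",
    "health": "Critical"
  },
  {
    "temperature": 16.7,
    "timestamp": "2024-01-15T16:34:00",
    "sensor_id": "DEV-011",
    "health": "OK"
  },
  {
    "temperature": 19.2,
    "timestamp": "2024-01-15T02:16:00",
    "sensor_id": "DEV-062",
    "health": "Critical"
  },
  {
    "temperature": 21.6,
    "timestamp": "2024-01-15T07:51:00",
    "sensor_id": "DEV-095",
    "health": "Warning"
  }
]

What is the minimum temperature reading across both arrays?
16.7

Schema mapping: "measurement" (sensor_array_3) = "temperature" (sensor_array_1) = temperature reading

Minimum in sensor_array_3: 16.9
Minimum in sensor_array_1: 16.7

Overall minimum: min(16.9, 16.7) = 16.7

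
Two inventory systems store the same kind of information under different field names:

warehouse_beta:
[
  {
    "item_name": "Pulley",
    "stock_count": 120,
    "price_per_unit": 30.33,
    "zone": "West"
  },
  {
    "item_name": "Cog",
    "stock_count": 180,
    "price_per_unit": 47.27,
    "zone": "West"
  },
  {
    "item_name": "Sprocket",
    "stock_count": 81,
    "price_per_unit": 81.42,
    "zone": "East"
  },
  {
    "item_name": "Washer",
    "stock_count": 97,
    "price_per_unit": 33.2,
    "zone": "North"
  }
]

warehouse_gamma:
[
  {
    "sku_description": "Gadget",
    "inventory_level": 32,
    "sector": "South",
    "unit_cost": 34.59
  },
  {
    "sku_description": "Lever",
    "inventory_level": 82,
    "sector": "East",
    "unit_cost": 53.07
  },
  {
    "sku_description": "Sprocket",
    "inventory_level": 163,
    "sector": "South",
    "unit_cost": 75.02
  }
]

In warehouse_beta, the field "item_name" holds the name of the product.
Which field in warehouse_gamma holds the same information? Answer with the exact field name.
sku_description

In warehouse_beta, "item_name" holds the name of the product.
The fields in warehouse_gamma are: "sku_description", "inventory_level", "sector", "unit_cost".
"sku_description" is the match: the name refers to the same concept and its values are product-name strings (e.g. 'Gadget', 'Lever').
The other fields ("inventory_level", "sector", "unit_cost") hold different kinds of data.

So "item_name" in warehouse_beta corresponds to "sku_description" in warehouse_gamma.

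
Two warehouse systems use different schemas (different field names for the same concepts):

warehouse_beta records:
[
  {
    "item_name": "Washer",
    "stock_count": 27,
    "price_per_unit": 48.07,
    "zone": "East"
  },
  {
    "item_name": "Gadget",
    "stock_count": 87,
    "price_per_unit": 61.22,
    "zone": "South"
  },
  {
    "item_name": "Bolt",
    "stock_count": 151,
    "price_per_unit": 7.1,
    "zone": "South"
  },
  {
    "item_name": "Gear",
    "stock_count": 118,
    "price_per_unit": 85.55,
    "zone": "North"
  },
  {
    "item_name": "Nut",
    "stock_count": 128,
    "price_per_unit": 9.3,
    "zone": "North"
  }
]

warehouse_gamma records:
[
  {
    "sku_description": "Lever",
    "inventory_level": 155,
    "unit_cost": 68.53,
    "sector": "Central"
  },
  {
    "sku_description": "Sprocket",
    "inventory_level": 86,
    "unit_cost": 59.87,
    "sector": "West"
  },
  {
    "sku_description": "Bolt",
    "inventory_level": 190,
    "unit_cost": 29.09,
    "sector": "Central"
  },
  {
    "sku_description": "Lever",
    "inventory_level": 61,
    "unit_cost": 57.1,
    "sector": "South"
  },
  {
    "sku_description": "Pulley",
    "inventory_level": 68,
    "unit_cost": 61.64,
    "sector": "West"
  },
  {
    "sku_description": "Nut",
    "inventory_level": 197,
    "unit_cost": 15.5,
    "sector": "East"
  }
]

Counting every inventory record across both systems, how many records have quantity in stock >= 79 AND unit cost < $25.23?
3

Schema mappings:
- "stock_count" (warehouse_beta) = "inventory_level" (warehouse_gamma) = quantity
- "price_per_unit" (warehouse_beta) = "unit_cost" (warehouse_gamma) = unit cost

Records meeting both conditions in warehouse_beta: 2
Records meeting both conditions in warehouse_gamma: 1

Total: 2 + 1 = 3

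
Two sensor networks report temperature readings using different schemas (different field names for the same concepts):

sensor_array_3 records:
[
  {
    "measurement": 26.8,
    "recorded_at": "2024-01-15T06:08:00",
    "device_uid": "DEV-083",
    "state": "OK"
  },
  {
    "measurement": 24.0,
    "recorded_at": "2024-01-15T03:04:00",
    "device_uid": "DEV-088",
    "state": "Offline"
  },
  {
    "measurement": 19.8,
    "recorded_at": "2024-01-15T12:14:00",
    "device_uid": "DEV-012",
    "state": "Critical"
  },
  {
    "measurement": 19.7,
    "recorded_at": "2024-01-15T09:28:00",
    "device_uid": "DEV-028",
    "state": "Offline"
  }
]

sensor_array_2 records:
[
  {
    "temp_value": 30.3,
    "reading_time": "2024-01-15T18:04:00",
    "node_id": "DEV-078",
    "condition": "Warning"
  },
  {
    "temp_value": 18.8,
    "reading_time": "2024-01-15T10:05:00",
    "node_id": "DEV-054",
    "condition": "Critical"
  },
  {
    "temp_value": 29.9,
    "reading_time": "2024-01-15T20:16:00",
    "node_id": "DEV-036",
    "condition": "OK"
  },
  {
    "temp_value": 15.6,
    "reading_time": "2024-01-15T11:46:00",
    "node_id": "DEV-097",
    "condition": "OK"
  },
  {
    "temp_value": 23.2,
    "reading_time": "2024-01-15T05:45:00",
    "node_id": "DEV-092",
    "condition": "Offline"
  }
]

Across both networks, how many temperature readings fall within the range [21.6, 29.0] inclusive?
3

Schema mapping: "measurement" (sensor_array_3) = "temp_value" (sensor_array_2) = temperature

Readings in [21.6, 29.0] from sensor_array_3: 2
Readings in [21.6, 29.0] from sensor_array_2: 1

Total count: 2 + 1 = 3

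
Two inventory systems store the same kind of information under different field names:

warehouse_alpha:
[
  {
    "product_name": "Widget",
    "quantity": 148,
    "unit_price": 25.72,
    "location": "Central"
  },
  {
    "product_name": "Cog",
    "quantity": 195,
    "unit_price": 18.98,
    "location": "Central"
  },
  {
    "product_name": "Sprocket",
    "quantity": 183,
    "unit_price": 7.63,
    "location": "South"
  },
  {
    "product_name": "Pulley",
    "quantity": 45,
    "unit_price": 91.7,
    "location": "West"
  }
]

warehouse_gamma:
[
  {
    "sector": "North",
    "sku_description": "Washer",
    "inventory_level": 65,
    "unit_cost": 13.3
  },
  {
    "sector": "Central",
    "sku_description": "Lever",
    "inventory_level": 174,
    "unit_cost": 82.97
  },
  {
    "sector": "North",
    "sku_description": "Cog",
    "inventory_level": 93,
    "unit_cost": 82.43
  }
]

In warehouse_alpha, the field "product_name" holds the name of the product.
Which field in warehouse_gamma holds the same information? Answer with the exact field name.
sku_description

In warehouse_alpha, "product_name" holds the name of the product.
The fields in warehouse_gamma are: "sector", "sku_description", "inventory_level", "unit_cost".
"sku_description" is the match: the name refers to the same concept and its values are product-name strings (e.g. 'Cog', 'Lever').
The other fields ("sector", "inventory_level", "unit_cost") hold different kinds of data.

So "product_name" in warehouse_alpha corresponds to "sku_description" in warehouse_gamma.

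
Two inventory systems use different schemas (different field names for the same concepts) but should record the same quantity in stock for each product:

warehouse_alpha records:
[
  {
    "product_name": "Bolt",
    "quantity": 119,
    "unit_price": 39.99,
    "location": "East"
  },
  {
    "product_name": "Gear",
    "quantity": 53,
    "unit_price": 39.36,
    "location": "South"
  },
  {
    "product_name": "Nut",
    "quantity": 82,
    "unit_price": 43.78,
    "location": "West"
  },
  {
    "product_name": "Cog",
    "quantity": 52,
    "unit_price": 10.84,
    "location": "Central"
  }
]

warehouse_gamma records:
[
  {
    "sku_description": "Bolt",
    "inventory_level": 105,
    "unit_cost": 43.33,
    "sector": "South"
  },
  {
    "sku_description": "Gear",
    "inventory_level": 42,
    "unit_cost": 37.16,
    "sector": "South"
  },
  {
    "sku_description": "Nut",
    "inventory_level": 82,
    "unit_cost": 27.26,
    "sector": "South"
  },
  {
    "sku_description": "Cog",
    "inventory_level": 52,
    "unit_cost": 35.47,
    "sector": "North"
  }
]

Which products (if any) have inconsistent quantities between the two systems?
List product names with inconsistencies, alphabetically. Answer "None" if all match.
Bolt, Gear

Schema mappings:
- "product_name" (warehouse_alpha) = "sku_description" (warehouse_gamma) = product name
- "quantity" (warehouse_alpha) = "inventory_level" (warehouse_gamma) = quantity

Comparison:
  Bolt: 119 vs 105 - MISMATCH
  Gear: 53 vs 42 - MISMATCH
  Nut: 82 vs 82 - MATCH
  Cog: 52 vs 52 - MATCH

Products with inconsistencies: Bolt, Gear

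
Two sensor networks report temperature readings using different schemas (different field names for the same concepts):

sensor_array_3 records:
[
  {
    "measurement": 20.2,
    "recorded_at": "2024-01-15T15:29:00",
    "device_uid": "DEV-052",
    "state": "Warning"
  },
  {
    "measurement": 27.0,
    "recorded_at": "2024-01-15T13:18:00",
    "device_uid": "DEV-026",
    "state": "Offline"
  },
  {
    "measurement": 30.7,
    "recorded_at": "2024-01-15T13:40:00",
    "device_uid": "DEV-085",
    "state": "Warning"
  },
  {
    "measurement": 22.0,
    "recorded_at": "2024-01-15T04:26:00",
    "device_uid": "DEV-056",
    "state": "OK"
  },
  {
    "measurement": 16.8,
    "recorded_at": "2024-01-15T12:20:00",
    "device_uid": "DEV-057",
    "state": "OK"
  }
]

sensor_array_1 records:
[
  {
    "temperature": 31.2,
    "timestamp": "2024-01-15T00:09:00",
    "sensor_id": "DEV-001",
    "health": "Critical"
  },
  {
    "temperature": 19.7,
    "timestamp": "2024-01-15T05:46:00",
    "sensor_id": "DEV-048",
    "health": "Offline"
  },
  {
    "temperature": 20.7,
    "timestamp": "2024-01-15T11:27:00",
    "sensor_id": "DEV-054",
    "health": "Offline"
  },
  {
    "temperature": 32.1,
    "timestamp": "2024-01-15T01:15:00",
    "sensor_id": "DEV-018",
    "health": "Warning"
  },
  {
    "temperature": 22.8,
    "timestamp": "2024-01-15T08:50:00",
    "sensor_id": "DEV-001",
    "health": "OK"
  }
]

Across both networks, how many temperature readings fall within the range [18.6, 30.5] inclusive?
6

Schema mapping: "measurement" (sensor_array_3) = "temperature" (sensor_array_1) = temperature

Readings in [18.6, 30.5] from sensor_array_3: 3
Readings in [18.6, 30.5] from sensor_array_1: 3

Total count: 3 + 3 = 6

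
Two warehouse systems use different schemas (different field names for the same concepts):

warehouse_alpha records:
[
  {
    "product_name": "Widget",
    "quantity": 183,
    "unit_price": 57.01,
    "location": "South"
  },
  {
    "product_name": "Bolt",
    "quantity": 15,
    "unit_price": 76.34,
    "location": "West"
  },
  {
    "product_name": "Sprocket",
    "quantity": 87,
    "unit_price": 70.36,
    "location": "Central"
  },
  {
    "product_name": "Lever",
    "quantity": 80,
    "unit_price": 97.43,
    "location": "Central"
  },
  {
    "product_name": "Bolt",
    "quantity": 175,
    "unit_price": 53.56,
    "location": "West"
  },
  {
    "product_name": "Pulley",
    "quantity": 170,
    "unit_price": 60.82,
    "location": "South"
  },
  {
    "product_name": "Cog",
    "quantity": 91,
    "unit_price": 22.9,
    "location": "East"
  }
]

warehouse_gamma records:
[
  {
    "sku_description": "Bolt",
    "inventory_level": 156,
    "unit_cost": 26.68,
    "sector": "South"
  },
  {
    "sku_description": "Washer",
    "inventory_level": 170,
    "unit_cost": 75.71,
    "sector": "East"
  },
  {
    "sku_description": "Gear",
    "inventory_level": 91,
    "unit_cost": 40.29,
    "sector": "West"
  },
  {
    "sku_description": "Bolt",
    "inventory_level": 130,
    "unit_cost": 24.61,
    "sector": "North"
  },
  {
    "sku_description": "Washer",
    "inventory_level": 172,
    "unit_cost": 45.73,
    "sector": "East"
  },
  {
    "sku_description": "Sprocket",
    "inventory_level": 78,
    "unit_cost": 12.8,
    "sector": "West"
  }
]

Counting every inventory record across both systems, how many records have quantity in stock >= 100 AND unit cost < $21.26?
0

Schema mappings:
- "quantity" (warehouse_alpha) = "inventory_level" (warehouse_gamma) = quantity
- "unit_price" (warehouse_alpha) = "unit_cost" (warehouse_gamma) = unit cost

Records meeting both conditions in warehouse_alpha: 0
Records meeting both conditions in warehouse_gamma: 0

Total: 0 + 0 = 0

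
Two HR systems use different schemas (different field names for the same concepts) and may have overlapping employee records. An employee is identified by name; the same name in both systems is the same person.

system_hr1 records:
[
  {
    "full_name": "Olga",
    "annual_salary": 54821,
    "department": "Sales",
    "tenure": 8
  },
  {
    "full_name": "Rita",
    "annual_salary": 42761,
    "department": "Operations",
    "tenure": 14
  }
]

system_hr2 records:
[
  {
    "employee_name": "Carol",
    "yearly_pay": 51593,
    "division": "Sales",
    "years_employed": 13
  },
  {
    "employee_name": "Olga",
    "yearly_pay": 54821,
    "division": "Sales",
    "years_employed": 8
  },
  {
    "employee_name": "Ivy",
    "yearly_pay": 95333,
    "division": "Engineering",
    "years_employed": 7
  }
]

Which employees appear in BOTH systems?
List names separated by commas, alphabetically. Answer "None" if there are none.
Olga

Schema mapping: "full_name" (system_hr1) = "employee_name" (system_hr2) = employee name

Names in system_hr1: ['Olga', 'Rita']
Names in system_hr2: ['Carol', 'Ivy', 'Olga']

Intersection: ['Olga']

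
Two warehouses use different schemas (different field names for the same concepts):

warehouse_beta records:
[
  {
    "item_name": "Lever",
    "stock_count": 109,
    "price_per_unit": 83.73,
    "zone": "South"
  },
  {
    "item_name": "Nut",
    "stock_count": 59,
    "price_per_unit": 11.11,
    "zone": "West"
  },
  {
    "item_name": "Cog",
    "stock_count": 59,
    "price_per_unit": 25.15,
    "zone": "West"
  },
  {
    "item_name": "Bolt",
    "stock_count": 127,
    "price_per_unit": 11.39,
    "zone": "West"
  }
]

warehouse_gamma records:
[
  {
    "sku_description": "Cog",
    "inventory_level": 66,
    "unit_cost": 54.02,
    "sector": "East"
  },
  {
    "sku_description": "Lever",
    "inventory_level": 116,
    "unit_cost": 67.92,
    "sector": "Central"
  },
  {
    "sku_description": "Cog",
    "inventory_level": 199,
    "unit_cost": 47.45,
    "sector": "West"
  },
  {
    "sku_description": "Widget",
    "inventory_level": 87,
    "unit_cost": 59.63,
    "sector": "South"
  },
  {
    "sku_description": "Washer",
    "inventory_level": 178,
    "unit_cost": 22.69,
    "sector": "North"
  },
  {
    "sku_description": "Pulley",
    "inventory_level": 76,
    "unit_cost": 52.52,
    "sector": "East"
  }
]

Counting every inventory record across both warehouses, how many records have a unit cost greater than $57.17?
3

Schema mapping: "price_per_unit" (warehouse_beta) = "unit_cost" (warehouse_gamma) = unit cost

Records > $57.17 in warehouse_beta: 1
Records > $57.17 in warehouse_gamma: 2

Total count: 1 + 2 = 3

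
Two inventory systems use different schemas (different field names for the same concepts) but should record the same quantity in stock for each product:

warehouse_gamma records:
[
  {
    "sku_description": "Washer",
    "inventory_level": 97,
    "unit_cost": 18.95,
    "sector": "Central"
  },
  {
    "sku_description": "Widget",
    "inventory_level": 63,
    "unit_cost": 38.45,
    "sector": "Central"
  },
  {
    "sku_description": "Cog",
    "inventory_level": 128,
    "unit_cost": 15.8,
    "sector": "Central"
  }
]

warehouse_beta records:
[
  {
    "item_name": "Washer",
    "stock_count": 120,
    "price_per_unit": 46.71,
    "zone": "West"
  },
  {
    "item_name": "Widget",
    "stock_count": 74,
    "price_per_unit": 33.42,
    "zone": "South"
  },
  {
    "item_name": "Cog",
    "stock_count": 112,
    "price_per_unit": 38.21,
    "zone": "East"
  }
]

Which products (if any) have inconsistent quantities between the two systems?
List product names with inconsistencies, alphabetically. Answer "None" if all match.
Cog, Washer, Widget

Schema mappings:
- "sku_description" (warehouse_gamma) = "item_name" (warehouse_beta) = product name
- "inventory_level" (warehouse_gamma) = "stock_count" (warehouse_beta) = quantity

Comparison:
  Washer: 97 vs 120 - MISMATCH
  Widget: 63 vs 74 - MISMATCH
  Cog: 128 vs 112 - MISMATCH

Products with inconsistencies: Cog, Washer, Widget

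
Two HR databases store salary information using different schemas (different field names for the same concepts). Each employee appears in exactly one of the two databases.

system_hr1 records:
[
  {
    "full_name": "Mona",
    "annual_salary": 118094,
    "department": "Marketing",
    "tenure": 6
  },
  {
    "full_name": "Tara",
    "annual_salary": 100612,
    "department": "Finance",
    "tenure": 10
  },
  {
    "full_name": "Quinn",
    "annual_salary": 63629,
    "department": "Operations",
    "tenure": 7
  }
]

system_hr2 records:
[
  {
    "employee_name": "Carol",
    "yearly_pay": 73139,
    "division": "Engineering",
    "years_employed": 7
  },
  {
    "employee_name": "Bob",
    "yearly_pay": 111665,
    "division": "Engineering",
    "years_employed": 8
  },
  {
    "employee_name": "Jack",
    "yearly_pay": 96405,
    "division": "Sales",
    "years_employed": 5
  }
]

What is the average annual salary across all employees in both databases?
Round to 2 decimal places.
93924.00

Schema mapping: "annual_salary" (system_hr1) = "yearly_pay" (system_hr2) = annual salary

All salaries: [118094, 100612, 63629, 73139, 111665, 96405]
Sum: 563544
Count: 6
Average: 563544 / 6 = 93924.00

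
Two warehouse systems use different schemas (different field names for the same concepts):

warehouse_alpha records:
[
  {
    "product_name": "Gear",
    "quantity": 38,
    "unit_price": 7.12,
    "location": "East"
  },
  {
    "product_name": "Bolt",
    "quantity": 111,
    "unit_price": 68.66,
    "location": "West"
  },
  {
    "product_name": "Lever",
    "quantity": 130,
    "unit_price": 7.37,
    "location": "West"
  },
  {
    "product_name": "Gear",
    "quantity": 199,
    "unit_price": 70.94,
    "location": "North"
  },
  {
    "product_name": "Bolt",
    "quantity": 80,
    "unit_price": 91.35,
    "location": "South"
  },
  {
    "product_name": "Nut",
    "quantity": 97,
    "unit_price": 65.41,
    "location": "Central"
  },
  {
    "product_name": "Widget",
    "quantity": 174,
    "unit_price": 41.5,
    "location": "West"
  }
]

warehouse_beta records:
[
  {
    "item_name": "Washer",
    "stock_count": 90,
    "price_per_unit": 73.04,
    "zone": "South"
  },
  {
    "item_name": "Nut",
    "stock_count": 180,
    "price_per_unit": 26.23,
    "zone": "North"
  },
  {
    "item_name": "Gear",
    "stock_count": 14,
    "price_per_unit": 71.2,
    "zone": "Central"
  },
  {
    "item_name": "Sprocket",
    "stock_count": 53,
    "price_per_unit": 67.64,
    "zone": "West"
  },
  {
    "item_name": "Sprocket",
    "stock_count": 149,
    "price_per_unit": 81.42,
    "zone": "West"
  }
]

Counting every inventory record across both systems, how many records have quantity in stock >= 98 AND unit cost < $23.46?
1

Schema mappings:
- "quantity" (warehouse_alpha) = "stock_count" (warehouse_beta) = quantity
- "unit_price" (warehouse_alpha) = "price_per_unit" (warehouse_beta) = unit cost

Records meeting both conditions in warehouse_alpha: 1
Records meeting both conditions in warehouse_beta: 0

Total: 1 + 0 = 1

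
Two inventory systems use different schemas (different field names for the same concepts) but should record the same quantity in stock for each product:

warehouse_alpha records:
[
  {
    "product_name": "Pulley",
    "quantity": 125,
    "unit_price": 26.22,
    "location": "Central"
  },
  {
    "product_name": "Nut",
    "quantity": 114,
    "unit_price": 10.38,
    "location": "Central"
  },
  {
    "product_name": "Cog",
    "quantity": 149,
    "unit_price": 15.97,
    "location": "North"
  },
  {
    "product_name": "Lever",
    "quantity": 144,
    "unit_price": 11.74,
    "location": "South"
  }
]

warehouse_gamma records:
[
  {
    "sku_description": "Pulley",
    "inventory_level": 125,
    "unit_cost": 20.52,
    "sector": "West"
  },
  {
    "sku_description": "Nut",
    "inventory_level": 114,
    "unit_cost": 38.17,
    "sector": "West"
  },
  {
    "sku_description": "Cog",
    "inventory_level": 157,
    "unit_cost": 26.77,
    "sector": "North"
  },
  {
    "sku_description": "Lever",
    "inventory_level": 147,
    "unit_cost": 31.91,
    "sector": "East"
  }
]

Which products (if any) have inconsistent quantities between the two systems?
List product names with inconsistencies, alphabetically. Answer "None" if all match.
Cog, Lever

Schema mappings:
- "product_name" (warehouse_alpha) = "sku_description" (warehouse_gamma) = product name
- "quantity" (warehouse_alpha) = "inventory_level" (warehouse_gamma) = quantity

Comparison:
  Pulley: 125 vs 125 - MATCH
  Nut: 114 vs 114 - MATCH
  Cog: 149 vs 157 - MISMATCH
  Lever: 144 vs 147 - MISMATCH

Products with inconsistencies: Cog, Lever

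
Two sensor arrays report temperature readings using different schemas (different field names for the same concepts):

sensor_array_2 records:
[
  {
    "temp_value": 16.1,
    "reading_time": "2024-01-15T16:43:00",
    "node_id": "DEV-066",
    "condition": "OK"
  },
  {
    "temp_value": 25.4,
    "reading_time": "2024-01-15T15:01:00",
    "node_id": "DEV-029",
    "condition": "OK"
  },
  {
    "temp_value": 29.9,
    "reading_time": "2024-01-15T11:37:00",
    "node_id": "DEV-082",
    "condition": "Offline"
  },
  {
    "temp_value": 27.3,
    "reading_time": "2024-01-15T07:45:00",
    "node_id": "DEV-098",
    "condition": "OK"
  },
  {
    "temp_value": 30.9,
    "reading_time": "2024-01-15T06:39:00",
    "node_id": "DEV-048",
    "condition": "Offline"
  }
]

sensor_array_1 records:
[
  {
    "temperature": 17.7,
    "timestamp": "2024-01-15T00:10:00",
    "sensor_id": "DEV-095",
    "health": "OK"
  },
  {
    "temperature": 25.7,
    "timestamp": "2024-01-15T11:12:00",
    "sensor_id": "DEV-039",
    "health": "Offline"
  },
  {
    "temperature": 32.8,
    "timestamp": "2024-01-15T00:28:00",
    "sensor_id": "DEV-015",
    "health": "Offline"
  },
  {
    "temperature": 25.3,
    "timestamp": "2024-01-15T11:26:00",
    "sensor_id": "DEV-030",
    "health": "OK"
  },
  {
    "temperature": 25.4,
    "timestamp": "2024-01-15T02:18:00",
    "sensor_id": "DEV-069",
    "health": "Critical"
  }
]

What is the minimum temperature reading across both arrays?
16.1

Schema mapping: "temp_value" (sensor_array_2) = "temperature" (sensor_array_1) = temperature reading

Minimum in sensor_array_2: 16.1
Minimum in sensor_array_1: 17.7

Overall minimum: min(16.1, 17.7) = 16.1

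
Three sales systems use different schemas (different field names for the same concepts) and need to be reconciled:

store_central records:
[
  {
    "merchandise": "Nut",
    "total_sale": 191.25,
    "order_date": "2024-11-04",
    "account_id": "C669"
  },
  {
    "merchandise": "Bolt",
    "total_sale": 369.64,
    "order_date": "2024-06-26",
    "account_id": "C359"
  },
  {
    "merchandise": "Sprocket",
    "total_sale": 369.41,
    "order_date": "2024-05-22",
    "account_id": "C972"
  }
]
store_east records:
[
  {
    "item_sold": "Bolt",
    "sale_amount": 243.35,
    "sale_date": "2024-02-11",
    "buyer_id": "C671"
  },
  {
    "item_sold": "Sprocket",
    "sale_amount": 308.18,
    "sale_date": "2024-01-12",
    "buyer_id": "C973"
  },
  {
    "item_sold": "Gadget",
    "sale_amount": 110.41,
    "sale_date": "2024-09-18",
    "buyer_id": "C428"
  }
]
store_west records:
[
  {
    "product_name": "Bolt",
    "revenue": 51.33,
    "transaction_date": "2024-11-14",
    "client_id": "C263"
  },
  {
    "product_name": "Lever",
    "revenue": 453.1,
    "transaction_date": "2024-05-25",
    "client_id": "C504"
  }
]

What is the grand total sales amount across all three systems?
2096.67

Schema reconciliation - all amount fields map to sale amount:

store_central (total_sale): 930.3
store_east (sale_amount): 661.94
store_west (revenue): 504.43

Grand total: 2096.67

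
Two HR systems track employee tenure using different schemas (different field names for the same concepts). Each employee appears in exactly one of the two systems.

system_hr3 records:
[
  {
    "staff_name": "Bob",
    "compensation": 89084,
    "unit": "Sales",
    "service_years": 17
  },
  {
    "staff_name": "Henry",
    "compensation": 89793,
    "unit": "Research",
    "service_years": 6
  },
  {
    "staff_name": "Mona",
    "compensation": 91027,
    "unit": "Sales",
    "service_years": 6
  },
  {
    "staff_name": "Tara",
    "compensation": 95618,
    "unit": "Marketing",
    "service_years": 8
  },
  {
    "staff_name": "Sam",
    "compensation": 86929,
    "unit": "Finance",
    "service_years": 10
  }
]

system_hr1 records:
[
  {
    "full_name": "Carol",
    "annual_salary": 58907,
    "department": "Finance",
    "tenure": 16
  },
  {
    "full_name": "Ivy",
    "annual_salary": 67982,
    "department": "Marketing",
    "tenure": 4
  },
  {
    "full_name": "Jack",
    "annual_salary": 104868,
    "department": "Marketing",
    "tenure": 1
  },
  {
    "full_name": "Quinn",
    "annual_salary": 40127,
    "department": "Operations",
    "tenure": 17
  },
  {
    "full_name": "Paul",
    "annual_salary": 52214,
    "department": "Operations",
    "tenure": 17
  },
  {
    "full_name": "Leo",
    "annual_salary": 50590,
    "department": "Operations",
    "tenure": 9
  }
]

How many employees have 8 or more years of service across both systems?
7

Reconcile schemas: "service_years" (system_hr3) = "tenure" (system_hr1) = years of service

From system_hr3: 3 employees with >= 8 years
From system_hr1: 4 employees with >= 8 years

Total: 3 + 4 = 7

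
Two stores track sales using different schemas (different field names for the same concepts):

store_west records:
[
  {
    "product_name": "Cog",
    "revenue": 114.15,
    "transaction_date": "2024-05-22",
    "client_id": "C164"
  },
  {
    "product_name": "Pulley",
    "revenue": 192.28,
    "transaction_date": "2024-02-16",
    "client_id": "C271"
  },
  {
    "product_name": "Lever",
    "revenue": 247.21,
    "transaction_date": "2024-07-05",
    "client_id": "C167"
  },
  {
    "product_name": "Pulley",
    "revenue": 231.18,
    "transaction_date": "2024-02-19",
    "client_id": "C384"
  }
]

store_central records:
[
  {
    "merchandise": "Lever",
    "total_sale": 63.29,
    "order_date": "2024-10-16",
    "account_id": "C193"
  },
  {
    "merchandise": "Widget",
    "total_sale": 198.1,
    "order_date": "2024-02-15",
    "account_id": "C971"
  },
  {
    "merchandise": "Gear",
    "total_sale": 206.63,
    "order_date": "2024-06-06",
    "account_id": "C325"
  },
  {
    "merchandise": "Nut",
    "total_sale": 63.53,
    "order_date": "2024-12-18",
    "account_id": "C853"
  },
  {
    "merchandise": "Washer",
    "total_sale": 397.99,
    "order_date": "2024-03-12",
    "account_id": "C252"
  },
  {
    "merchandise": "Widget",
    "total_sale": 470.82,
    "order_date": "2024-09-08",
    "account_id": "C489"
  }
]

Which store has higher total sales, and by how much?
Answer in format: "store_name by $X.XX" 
store_central by $615.54

Schema mapping: "revenue" (store_west) = "total_sale" (store_central) = sale amount

Total for store_west: 784.82
Total for store_central: 1400.36

Difference: |784.82 - 1400.36| = 615.54
store_central has higher sales by $615.54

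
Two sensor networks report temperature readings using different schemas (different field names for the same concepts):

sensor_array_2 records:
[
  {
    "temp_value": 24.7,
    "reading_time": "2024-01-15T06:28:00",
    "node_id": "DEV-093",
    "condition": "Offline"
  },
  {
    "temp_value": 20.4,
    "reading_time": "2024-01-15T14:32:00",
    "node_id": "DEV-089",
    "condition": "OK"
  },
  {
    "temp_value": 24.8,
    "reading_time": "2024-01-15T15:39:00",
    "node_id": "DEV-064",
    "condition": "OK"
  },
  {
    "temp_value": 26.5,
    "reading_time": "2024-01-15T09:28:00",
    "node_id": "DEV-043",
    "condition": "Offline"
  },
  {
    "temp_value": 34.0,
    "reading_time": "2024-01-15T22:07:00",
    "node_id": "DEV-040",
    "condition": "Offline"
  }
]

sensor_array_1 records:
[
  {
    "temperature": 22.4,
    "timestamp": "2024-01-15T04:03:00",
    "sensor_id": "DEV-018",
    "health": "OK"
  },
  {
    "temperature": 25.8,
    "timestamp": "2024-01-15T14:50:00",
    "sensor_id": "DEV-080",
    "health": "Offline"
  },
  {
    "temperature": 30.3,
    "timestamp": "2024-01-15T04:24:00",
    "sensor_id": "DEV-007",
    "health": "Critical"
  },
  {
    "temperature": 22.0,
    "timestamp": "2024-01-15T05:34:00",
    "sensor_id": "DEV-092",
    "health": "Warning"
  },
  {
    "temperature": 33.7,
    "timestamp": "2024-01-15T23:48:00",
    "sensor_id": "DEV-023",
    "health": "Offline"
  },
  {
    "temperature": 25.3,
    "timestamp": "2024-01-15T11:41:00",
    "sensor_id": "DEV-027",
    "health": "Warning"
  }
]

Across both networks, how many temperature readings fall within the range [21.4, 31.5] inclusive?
8

Schema mapping: "temp_value" (sensor_array_2) = "temperature" (sensor_array_1) = temperature

Readings in [21.4, 31.5] from sensor_array_2: 3
Readings in [21.4, 31.5] from sensor_array_1: 5

Total count: 3 + 5 = 8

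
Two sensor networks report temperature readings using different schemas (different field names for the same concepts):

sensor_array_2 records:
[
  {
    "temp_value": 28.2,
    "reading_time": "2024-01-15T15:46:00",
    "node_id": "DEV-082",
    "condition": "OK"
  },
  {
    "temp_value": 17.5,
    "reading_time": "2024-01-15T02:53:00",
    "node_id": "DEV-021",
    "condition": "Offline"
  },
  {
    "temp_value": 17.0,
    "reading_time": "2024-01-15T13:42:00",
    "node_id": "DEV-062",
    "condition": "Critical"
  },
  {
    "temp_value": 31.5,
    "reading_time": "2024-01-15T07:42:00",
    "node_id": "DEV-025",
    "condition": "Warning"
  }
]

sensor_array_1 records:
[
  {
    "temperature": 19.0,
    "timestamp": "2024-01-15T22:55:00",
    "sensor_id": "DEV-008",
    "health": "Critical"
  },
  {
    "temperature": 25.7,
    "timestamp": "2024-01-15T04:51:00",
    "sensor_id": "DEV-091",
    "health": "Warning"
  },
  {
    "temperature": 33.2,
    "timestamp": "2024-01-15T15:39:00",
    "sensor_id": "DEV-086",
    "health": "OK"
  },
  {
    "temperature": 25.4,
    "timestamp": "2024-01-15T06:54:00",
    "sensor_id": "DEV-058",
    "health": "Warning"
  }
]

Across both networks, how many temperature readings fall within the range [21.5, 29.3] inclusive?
3

Schema mapping: "temp_value" (sensor_array_2) = "temperature" (sensor_array_1) = temperature

Readings in [21.5, 29.3] from sensor_array_2: 1
Readings in [21.5, 29.3] from sensor_array_1: 2

Total count: 1 + 2 = 3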